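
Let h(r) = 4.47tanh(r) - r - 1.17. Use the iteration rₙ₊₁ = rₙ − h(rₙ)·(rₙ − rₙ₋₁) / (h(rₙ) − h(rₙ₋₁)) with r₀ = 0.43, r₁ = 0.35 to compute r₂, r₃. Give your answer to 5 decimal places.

0.35575, 0.35555

h(0.43) = 0.2117862, h(0.35) = -0.0164013
r₂ = 0.3500000 − (-0.0164013)·(0.3500000 − 0.4300000) / (-0.0164013 − 0.2117862) = 0.3500000 − (0.0013121)/(-0.2281876) = 0.3557501
h(0.3557501) = 0.0005991
r₃ = 0.3557501 − 0.0005991·(0.3557501 − 0.3500000) / (0.0005991 − (-0.0164013)) = 0.3557501 − (0.0000034)/(0.0170004) = 0.3555475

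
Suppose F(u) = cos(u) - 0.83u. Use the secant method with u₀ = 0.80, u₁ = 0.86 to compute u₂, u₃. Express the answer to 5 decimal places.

0.82086, 0.82104

F(0.80) = 0.0327067, F(0.86) = -0.0613625
u₂ = 0.8600000 − (-0.0613625)·(0.8600000 − 0.8000000) / (-0.0613625 − 0.0327067) = 0.8600000 − (-0.0036818)/(-0.0940692) = 0.8208613
F(0.8208613) = 0.0002764
u₃ = 0.8208613 − 0.0002764·(0.8208613 − 0.8600000) / (0.0002764 − (-0.0613625)) = 0.8208613 − (-0.0000108)/(0.0616389) = 0.8210368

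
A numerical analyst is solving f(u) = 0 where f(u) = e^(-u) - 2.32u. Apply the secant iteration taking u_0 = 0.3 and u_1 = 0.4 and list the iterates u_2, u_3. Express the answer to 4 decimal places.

0.3148, 0.3147

f(0.3) = 0.044818, f(0.4) = -0.257680
u_2 = 0.400000 − (-0.257680)·(0.400000 − 0.300000) / (-0.257680 − 0.044818) = 0.400000 − (-0.025768)/(-0.302498) = 0.314816
f(0.314816) = -0.000450
u_3 = 0.314816 − (-0.000450)·(0.314816 − 0.400000) / (-0.000450 − (-0.257680)) = 0.314816 − (0.000038)/(0.257230) = 0.314667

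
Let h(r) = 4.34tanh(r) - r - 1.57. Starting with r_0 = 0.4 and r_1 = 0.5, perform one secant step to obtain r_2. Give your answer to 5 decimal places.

0.52510

h(0.4) = -0.3210215, h(0.5) = -0.0644115
r_2 = 0.5000000 − (-0.0644115)·(0.5000000 − 0.4000000) / (-0.0644115 − (-0.3210215)) = 0.5000000 − (-0.0064412)/(0.2566100) = 0.5251009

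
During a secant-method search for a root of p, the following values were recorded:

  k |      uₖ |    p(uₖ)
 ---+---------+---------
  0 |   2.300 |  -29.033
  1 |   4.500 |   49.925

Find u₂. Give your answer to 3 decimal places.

3.109

u₂ = 4.500 − 49.925·(4.500 − 2.300) / (49.925 − (-29.033))
   = 4.500 − (109.83500)/(78.95800) = 3.10894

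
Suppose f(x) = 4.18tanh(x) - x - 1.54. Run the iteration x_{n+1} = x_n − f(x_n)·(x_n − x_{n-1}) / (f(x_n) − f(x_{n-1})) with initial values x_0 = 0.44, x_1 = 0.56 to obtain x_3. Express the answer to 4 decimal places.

f(0.44) = -0.250966, f(0.56) = 0.023346
x_2 = 0.560000 − 0.023346·(0.560000 − 0.440000) / (0.023346 − (-0.250966)) = 0.560000 − (0.002801)/(0.274312) = 0.549787
f(0.549787) = 0.001721
x_3 = 0.549787 − 0.001721·(0.549787 − 0.560000) / (0.001721 − 0.023346) = 0.549787 − (-0.000018)/(-0.021625) = 0.548975

0.5490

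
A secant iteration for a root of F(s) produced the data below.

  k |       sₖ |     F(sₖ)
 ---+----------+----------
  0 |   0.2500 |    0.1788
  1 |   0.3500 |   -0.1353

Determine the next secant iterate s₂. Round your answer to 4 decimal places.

s₂ = 0.3500 − (-0.1353)·(0.3500 − 0.2500) / (-0.1353 − 0.1788)
   = 0.3500 − (-0.013530)/(-0.314100) = 0.306925

0.3069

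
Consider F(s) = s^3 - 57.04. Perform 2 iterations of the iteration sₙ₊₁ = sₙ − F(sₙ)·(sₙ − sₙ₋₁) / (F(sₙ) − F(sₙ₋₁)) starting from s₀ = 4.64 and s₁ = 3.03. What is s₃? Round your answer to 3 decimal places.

3.892

F(4.64) = 42.85734, F(3.03) = -29.22187
s₂ = 3.03000 − (-29.22187)·(3.03000 − 4.64000) / (-29.22187 − 42.85734) = 3.03000 − (47.04722)/(-72.07922) = 3.68272
F(3.68272) = -7.09357
s₃ = 3.68272 − (-7.09357)·(3.68272 − 3.03000) / (-7.09357 − (-29.22187)) = 3.68272 − (-4.63008)/(22.12831) = 3.89195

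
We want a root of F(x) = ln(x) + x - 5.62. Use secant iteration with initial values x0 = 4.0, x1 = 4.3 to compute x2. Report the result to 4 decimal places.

F(4.0) = -0.233706, F(4.3) = 0.138615
x2 = 4.300000 − 0.138615·(4.300000 − 4.000000) / (0.138615 − (-0.233706)) = 4.300000 − (0.041585)/(0.372321) = 4.188310

4.1883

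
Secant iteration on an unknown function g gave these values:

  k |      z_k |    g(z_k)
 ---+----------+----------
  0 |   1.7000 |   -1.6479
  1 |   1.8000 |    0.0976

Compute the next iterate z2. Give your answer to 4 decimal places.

z2 = 1.8000 − 0.0976·(1.8000 − 1.7000) / (0.0976 − (-1.6479))
   = 1.8000 − (0.009760)/(1.745500) = 1.794408

1.7944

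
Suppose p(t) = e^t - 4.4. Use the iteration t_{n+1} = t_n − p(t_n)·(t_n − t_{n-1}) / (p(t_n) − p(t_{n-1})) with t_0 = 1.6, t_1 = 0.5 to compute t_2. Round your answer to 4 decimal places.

1.4159

p(1.6) = 0.553032, p(0.5) = -2.751279
t_2 = 0.500000 − (-2.751279)·(0.500000 − 1.600000) / (-2.751279 − 0.553032) = 0.500000 − (3.026407)/(-3.304311) = 1.415896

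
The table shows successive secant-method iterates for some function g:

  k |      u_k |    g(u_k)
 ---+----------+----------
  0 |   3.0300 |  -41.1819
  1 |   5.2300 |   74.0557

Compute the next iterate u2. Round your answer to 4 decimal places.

3.8162

u2 = 5.2300 − 74.0557·(5.2300 − 3.0300) / (74.0557 − (-41.1819))
   = 5.2300 − (162.922540)/(115.237600) = 3.816203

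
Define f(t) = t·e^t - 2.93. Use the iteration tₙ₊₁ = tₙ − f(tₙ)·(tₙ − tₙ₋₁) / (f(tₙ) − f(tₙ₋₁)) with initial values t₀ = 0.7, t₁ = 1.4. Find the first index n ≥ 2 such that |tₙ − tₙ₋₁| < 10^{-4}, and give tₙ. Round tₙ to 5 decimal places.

f(0.7) = -1.5203731, f(1.4) = 2.7472800
t₂ = 1.4000000 − 2.7472800·(0.7000000)/(4.2676531) = 0.9493786;  |Δ| = 0.4506214
f(0.9493786) = -0.4767077
t₃ = 0.9493786 − (-0.4767077)·(-0.4506214)/(-3.2239877) = 1.0160087;  |Δ| = 0.0666301
f(1.0160087) = -0.1236335
t₄ = 1.0160087 − (-0.1236335)·(0.0666301)/(0.3530743) = 1.0393401;  |Δ| = 0.0233314
f(1.0393401) = 0.0085788
t₅ = 1.0393401 − 0.0085788·(0.0233314)/(0.1322123) = 1.0378262;  |Δ| = 0.0015139
f(1.0378262) = -0.0001404
t₆ = 1.0378262 − (-0.0001404)·(-0.0015139)/(-0.0087192) = 1.0378506;  |Δ| = 0.0000244
|t₆ − t₅| = 0.0000244 < 10^{-4}

n = 6, tₙ = 1.03785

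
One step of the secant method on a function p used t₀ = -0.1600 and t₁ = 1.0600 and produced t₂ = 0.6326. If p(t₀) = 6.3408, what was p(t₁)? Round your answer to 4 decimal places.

-3.4192

The secant line through (-0.1600, 6.3408) and (1.0600, p(t₁)) crosses zero at t₂ = 0.6326.
So (-0.1600, 6.3408), (1.0600, p(t₁)), (0.6326, 0) are collinear:
p(t₁) = 6.3408 · (1.0600 − 0.6326) / (-0.1600 − 0.6326) = 6.3408 · (0.427400)/(-0.792600) = -3.419200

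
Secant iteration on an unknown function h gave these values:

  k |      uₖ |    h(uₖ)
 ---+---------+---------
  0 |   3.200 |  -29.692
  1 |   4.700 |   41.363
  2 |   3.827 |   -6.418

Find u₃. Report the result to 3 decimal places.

u₃ = 3.827 − (-6.418)·(3.827 − 4.700) / (-6.418 − 41.363)
   = 3.827 − (5.60291)/(-47.78100) = 3.94426

3.944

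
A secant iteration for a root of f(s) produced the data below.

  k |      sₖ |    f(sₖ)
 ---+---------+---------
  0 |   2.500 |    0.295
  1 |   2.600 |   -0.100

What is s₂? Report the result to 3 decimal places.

s₂ = 2.600 − (-0.100)·(2.600 − 2.500) / (-0.100 − 0.295)
   = 2.600 − (-0.01000)/(-0.39500) = 2.57468

2.575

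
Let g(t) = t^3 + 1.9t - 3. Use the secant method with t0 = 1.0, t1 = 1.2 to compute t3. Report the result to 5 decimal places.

g(1.0) = -0.1000000, g(1.2) = 1.0080000
t2 = 1.2000000 − 1.0080000·(1.2000000 − 1.0000000) / (1.0080000 − (-0.1000000)) = 1.2000000 − (0.2016000)/(1.1080000) = 1.0180505
g(1.0180505) = -0.0105690
t3 = 1.0180505 − (-0.0105690)·(1.0180505 − 1.2000000) / (-0.0105690 − 1.0080000) = 1.0180505 − (0.0019230)/(-1.0185690) = 1.0199385

1.01994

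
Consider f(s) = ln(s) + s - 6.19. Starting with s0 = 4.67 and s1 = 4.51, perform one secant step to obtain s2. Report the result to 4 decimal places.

f(4.67) = 0.021159, f(4.51) = -0.173703
s2 = 4.510000 − (-0.173703)·(4.510000 − 4.670000) / (-0.173703 − 0.021159) = 4.510000 − (0.027792)/(-0.194862) = 4.652626

4.6526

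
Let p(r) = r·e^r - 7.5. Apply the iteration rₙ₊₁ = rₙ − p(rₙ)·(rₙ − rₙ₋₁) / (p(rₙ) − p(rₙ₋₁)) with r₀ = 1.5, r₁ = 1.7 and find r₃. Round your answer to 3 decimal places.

1.566

p(1.5) = -0.77747, p(1.7) = 1.80571
r₂ = 1.70000 − 1.80571·(1.70000 − 1.50000) / (1.80571 − (-0.77747)) = 1.70000 − (0.36114)/(2.58318) = 1.56019
p(1.56019) = -0.07387
r₃ = 1.56019 − (-0.07387)·(1.56019 − 1.70000) / (-0.07387 − 1.80571) = 1.56019 − (0.01033)/(-1.87958) = 1.56569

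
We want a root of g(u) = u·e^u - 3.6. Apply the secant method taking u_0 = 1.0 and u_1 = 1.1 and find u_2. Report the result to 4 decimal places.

1.1504

g(1.0) = -0.881718, g(1.1) = -0.295417
u_2 = 1.100000 − (-0.295417)·(1.100000 − 1.000000) / (-0.295417 − (-0.881718)) = 1.100000 − (-0.029542)/(0.586301) = 1.150387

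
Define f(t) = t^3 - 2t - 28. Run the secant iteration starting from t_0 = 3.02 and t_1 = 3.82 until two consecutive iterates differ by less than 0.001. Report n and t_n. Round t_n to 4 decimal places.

n = 5, t_n = 3.2558

f(3.02) = -6.496392, f(3.82) = 20.102968
t_2 = 3.820000 − 20.102968·(0.800000)/(26.599360) = 3.215385;  |Δ| = 0.604615
f(3.215385) = -1.187869
t_3 = 3.215385 − (-1.187869)·(-0.604615)/(-21.290837) = 3.249118;  |Δ| = 0.033733
f(3.249118) = -0.198054
t_4 = 3.249118 − (-0.198054)·(0.033733)/(0.989815) = 3.255868;  |Δ| = 0.006750
f(3.255868) = 0.002656
t_5 = 3.255868 − 0.002656·(0.006750)/(0.200711) = 3.255778;  |Δ| = 0.000089
|t_5 − t_4| = 0.000089 < 0.001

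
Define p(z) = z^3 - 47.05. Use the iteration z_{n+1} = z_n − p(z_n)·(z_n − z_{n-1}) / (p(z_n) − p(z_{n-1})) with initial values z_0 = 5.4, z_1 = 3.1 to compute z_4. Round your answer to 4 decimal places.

p(5.4) = 110.414000, p(3.1) = -17.259000
z_2 = 3.100000 − (-17.259000)·(3.100000 − 5.400000) / (-17.259000 − 110.414000) = 3.100000 − (39.695700)/(-127.673000) = 3.410917
p(3.410917) = -7.366183
z_3 = 3.410917 − (-7.366183)·(3.410917 − 3.100000) / (-7.366183 − (-17.259000)) = 3.410917 − (-2.290271)/(9.892817) = 3.642425
p(3.642425) = 1.275017
z_4 = 3.642425 − 1.275017·(3.642425 − 3.410917) / (1.275017 − (-7.366183)) = 3.642425 − (0.295177)/(8.641200) = 3.608266

3.6083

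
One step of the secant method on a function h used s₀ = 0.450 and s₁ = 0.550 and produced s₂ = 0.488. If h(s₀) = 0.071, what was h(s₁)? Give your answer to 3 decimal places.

The secant line through (0.450, 0.071) and (0.550, h(s₁)) crosses zero at s₂ = 0.488.
So (0.450, 0.071), (0.550, h(s₁)), (0.488, 0) are collinear:
h(s₁) = 0.071 · (0.550 − 0.488) / (0.450 − 0.488) = 0.071 · (0.06200)/(-0.03800) = -0.11584

-0.116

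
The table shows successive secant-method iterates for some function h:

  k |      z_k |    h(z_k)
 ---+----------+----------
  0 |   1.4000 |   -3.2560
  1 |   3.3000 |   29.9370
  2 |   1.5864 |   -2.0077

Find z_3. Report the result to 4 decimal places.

z_3 = 1.5864 − (-2.0077)·(1.5864 − 3.3000) / (-2.0077 − 29.9370)
   = 1.5864 − (3.440395)/(-31.944700) = 1.694098

1.6941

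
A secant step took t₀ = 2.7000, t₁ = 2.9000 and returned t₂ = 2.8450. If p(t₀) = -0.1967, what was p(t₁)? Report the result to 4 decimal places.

The secant line through (2.7000, -0.1967) and (2.9000, p(t₁)) crosses zero at t₂ = 2.8450.
So (2.7000, -0.1967), (2.9000, p(t₁)), (2.8450, 0) are collinear:
p(t₁) = -0.1967 · (2.9000 − 2.8450) / (2.7000 − 2.8450) = -0.1967 · (0.055000)/(-0.145000) = 0.074610

0.0746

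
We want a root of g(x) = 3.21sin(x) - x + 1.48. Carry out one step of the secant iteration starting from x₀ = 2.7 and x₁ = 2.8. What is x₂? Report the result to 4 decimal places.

g(2.7) = 0.151889, g(2.8) = -0.244688
x₂ = 2.800000 − (-0.244688)·(2.800000 − 2.700000) / (-0.244688 − 0.151889) = 2.800000 − (-0.024469)/(-0.396577) = 2.738300

2.7383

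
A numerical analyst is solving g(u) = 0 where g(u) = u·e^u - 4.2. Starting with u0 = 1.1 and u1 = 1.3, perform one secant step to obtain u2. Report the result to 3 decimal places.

1.222

g(1.1) = -0.89542, g(1.3) = 0.57009
u2 = 1.30000 − 0.57009·(1.30000 − 1.10000) / (0.57009 − (-0.89542)) = 1.30000 − (0.11402)/(1.46550) = 1.22220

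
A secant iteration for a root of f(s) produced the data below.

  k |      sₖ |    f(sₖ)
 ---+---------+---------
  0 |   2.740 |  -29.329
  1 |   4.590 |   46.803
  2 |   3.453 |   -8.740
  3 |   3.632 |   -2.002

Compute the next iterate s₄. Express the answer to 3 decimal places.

s₄ = 3.632 − (-2.002)·(3.632 − 3.453) / (-2.002 − (-8.740))
   = 3.632 − (-0.35836)/(6.73800) = 3.68518

3.685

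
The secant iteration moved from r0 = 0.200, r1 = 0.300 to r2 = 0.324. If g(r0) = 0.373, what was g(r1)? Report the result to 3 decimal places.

0.072

The secant line through (0.200, 0.373) and (0.300, g(r1)) crosses zero at r2 = 0.324.
So (0.200, 0.373), (0.300, g(r1)), (0.324, 0) are collinear:
g(r1) = 0.373 · (0.300 − 0.324) / (0.200 − 0.324) = 0.373 · (-0.02400)/(-0.12400) = 0.07219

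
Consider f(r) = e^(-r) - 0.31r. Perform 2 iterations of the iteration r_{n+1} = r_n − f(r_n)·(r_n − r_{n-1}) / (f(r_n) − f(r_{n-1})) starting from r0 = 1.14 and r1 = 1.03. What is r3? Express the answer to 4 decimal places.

1.0874

f(1.14) = -0.033581, f(1.03) = 0.037707
r2 = 1.030000 − 0.037707·(1.030000 − 1.140000) / (0.037707 − (-0.033581)) = 1.030000 − (-0.004148)/(0.071288) = 1.088183
f(1.088183) = -0.000509
r3 = 1.088183 − (-0.000509)·(1.088183 − 1.030000) / (-0.000509 − 0.037707) = 1.088183 − (-0.000030)/(-0.038216) = 1.087408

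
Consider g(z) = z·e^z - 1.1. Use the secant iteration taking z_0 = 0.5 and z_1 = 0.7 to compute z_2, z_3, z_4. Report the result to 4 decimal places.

g(0.5) = -0.275639, g(0.7) = 0.309627
z_2 = 0.700000 − 0.309627·(0.700000 − 0.500000) / (0.309627 − (-0.275639)) = 0.700000 − (0.061925)/(0.585266) = 0.594193
g(0.594193) = -0.023579
z_3 = 0.594193 − (-0.023579)·(0.594193 − 0.700000) / (-0.023579 − 0.309627) = 0.594193 − (0.002495)/(-0.333206) = 0.601680
g(0.601680) = -0.001823
z_4 = 0.601680 − (-0.001823)·(0.601680 − 0.594193) / (-0.001823 − (-0.023579)) = 0.601680 − (-0.000014)/(0.021756) = 0.602308

0.5942, 0.6017, 0.6023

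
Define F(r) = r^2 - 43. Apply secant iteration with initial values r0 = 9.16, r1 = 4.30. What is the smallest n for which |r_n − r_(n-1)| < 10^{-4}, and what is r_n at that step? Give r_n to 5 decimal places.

F(9.16) = 40.9056000, F(4.30) = -24.5100000
r2 = 4.3000000 − (-24.5100000)·(-4.8600000)/(-65.4156000) = 6.1209510;  |Δ| = 1.8209510
F(6.1209510) = -5.5339593
r3 = 6.1209510 − (-5.5339593)·(1.8209510)/(18.9760407) = 6.6519926;  |Δ| = 0.5310417
F(6.6519926) = 1.2490061
r4 = 6.6519926 − 1.2490061·(0.5310417)/(6.7829654) = 6.5542073;  |Δ| = 0.0977853
F(6.5542073) = -0.0423661
r5 = 6.5542073 − (-0.0423661)·(-0.0977853)/(-1.2913722) = 6.5574154;  |Δ| = 0.0032080
F(6.5574154) = -0.0003034
r6 = 6.5574154 − (-0.0003034)·(0.0032080)/(0.0420627) = 6.5574385;  |Δ| = 0.0000231
|r6 − r5| = 0.0000231 < 10^{-4}

n = 6, r_n = 6.55744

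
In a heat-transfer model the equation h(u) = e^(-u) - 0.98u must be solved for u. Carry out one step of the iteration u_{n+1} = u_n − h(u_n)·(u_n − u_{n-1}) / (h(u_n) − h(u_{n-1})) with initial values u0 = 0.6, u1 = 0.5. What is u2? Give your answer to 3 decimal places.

h(0.6) = -0.03919, h(0.5) = 0.11653
u2 = 0.50000 − 0.11653·(0.50000 − 0.60000) / (0.11653 − (-0.03919)) = 0.50000 − (-0.01165)/(0.15572) = 0.57483

0.575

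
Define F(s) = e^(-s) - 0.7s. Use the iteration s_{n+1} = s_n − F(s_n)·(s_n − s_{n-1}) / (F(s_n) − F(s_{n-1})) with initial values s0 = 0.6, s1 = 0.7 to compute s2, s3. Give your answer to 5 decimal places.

F(0.6) = 0.1288116, F(0.7) = 0.0065853
s2 = 0.7000000 − 0.0065853·(0.7000000 − 0.6000000) / (0.0065853 − 0.1288116) = 0.7000000 − (0.0006585)/(-0.1222263) = 0.7053878
F(0.7053878) = 0.0001455
s3 = 0.7053878 − 0.0001455·(0.7053878 − 0.7000000) / (0.0001455 − 0.0065853) = 0.7053878 − (0.0000008)/(-0.0064398) = 0.7055096

0.70539, 0.70551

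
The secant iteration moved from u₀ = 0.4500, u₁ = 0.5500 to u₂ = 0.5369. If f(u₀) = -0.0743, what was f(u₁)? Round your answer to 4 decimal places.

The secant line through (0.4500, -0.0743) and (0.5500, f(u₁)) crosses zero at u₂ = 0.5369.
So (0.4500, -0.0743), (0.5500, f(u₁)), (0.5369, 0) are collinear:
f(u₁) = -0.0743 · (0.5500 − 0.5369) / (0.4500 − 0.5369) = -0.0743 · (0.013100)/(-0.086900) = 0.011201

0.0112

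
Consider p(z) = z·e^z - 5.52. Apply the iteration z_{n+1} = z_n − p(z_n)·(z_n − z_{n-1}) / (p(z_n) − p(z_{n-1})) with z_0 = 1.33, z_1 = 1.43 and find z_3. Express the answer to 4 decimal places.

p(1.33) = -0.491212, p(1.43) = 0.455540
z_2 = 1.430000 − 0.455540·(1.430000 − 1.330000) / (0.455540 − (-0.491212)) = 1.430000 − (0.045554)/(0.946752) = 1.381884
p(1.381884) = -0.016789
z_3 = 1.381884 − (-0.016789)·(1.381884 − 1.430000) / (-0.016789 − 0.455540) = 1.381884 − (0.000808)/(-0.472329) = 1.383594

1.3836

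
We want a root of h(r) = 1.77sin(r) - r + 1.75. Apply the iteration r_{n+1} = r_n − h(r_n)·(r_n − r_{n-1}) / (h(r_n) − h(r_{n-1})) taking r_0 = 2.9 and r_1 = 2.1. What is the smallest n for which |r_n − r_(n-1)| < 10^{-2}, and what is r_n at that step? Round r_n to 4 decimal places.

n = 4, r_n = 2.6247

h(2.9) = -0.726529, h(2.1) = 1.177881
r_2 = 2.100000 − 1.177881·(-0.800000)/(1.904409) = 2.594801;  |Δ| = 0.494801
h(2.594801) = 0.075508
r_3 = 2.594801 − 0.075508·(0.494801)/(-1.102372) = 2.628693;  |Δ| = 0.033892
h(2.628693) = -0.010145
r_4 = 2.628693 − (-0.010145)·(0.033892)/(-0.085653) = 2.624679;  |Δ| = 0.004014
|r_4 − r_3| = 0.004014 < 10^{-2}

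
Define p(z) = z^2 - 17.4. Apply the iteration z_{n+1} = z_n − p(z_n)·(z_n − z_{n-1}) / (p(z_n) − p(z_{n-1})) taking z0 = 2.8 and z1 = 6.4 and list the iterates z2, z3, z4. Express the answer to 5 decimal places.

3.83913, 4.09902, 4.17436

p(2.8) = -9.5600000, p(6.4) = 23.5600000
z2 = 6.4000000 − 23.5600000·(6.4000000 − 2.8000000) / (23.5600000 − (-9.5600000)) = 6.4000000 − (84.8160000)/(33.1200000) = 3.8391304
p(3.8391304) = -2.6610775
z3 = 3.8391304 − (-2.6610775)·(3.8391304 − 6.4000000) / (-2.6610775 − 23.5600000) = 3.8391304 − (6.8146724)/(-26.2210775) = 4.0990234
p(4.0990234) = -0.5980075
z4 = 4.0990234 − (-0.5980075)·(4.0990234 − 3.8391304) / (-0.5980075 − (-2.6610775)) = 4.0990234 − (-0.1554179)/(2.0630700) = 4.1743567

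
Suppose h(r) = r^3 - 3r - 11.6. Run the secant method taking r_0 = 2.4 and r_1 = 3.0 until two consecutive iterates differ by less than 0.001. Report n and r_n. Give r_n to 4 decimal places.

h(2.4) = -4.976000, h(3.0) = 6.400000
r_2 = 3.000000 − 6.400000·(0.600000)/(11.376000) = 2.662447;  |Δ| = 0.337553
h(2.662447) = -0.714251
r_3 = 2.662447 − (-0.714251)·(-0.337553)/(-7.114251) = 2.696337;  |Δ| = 0.033889
h(2.696337) = -0.086020
r_4 = 2.696337 − (-0.086020)·(0.033889)/(0.628231) = 2.700977;  |Δ| = 0.004640
h(2.700977) = 0.001441
r_5 = 2.700977 − 0.001441·(0.004640)/(0.087461) = 2.700900;  |Δ| = 0.000076
|r_5 − r_4| = 0.000076 < 0.001

n = 5, r_n = 2.7009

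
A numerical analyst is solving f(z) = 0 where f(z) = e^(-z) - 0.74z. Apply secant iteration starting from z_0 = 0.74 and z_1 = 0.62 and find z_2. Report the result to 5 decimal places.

0.68347

f(0.74) = -0.0704861, f(0.62) = 0.0791444
z_2 = 0.6200000 − 0.0791444·(0.6200000 − 0.7400000) / (0.0791444 − (-0.0704861)) = 0.6200000 − (-0.0094973)/(0.1496305) = 0.6834719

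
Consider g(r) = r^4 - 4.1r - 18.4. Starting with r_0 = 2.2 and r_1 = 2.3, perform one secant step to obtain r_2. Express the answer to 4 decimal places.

2.2963

g(2.2) = -3.994400, g(2.3) = 0.154100
r_2 = 2.300000 − 0.154100·(2.300000 − 2.200000) / (0.154100 − (-3.994400)) = 2.300000 − (0.015410)/(4.148500) = 2.296285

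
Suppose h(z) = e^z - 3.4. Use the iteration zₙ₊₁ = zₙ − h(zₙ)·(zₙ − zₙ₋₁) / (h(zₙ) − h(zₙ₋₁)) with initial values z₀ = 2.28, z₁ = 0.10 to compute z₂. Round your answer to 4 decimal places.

0.6769

h(2.28) = 6.376680, h(0.10) = -2.294829
z₂ = 0.100000 − (-2.294829)·(0.100000 − 2.280000) / (-2.294829 − 6.376680) = 0.100000 − (5.002727)/(-8.671509) = 0.676915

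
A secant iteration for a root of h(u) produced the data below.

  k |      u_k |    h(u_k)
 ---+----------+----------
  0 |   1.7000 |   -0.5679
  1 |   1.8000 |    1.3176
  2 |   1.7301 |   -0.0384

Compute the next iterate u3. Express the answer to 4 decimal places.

u3 = 1.7301 − (-0.0384)·(1.7301 − 1.8000) / (-0.0384 − 1.3176)
   = 1.7301 − (0.002684)/(-1.356000) = 1.732079

1.7321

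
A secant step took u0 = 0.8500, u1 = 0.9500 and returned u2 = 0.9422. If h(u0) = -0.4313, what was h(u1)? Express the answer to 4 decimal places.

0.0365

The secant line through (0.8500, -0.4313) and (0.9500, h(u1)) crosses zero at u2 = 0.9422.
So (0.8500, -0.4313), (0.9500, h(u1)), (0.9422, 0) are collinear:
h(u1) = -0.4313 · (0.9500 − 0.9422) / (0.8500 − 0.9422) = -0.4313 · (0.007800)/(-0.092200) = 0.036487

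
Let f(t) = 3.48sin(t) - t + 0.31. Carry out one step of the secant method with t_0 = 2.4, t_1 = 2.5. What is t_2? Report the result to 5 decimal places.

2.47083

f(2.4) = 0.2606119, f(2.5) = -0.1073169
t_2 = 2.5000000 − (-0.1073169)·(2.5000000 − 2.4000000) / (-0.1073169 − 0.2606119) = 2.5000000 − (-0.0107317)/(-0.3679288) = 2.4708321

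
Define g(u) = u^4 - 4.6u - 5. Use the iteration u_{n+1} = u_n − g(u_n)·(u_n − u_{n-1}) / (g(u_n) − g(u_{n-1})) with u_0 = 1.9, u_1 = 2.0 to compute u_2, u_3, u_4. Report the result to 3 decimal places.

1.928, 1.930, 1.930

g(1.9) = -0.70790, g(2.0) = 1.80000
u_2 = 2.00000 − 1.80000·(2.00000 − 1.90000) / (1.80000 − (-0.70790)) = 2.00000 − (0.18000)/(2.50790) = 1.92823
g(1.92823) = -0.04588
u_3 = 1.92823 − (-0.04588)·(1.92823 − 2.00000) / (-0.04588 − 1.80000) = 1.92823 − (0.00329)/(-1.84588) = 1.93001
g(1.93001) = -0.00286
u_4 = 1.93001 − (-0.00286)·(1.93001 − 1.92823) / (-0.00286 − (-0.04588)) = 1.93001 − (-0.00001)/(0.04303) = 1.93013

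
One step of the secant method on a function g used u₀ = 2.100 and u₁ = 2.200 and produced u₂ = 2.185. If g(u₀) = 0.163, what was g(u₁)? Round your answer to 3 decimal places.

-0.029

The secant line through (2.100, 0.163) and (2.200, g(u₁)) crosses zero at u₂ = 2.185.
So (2.100, 0.163), (2.200, g(u₁)), (2.185, 0) are collinear:
g(u₁) = 0.163 · (2.200 − 2.185) / (2.100 − 2.185) = 0.163 · (0.01500)/(-0.08500) = -0.02876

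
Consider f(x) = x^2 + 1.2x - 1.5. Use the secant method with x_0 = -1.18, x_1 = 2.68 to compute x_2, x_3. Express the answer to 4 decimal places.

f(-1.18) = -1.523600, f(2.68) = 8.898400
x_2 = 2.680000 − 8.898400·(2.680000 − (-1.180000)) / (8.898400 − (-1.523600)) = 2.680000 − (34.347824)/(10.422000) = -0.615704
f(-0.615704) = -1.859753
x_3 = -0.615704 − (-1.859753)·(-0.615704 − 2.680000) / (-1.859753 − 8.898400) = -0.615704 − (6.129196)/(-10.758153) = -0.045978

-0.6157, -0.0460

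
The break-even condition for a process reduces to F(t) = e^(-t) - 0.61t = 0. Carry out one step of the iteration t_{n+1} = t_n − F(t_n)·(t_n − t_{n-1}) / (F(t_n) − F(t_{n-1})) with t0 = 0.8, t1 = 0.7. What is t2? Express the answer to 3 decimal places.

F(0.8) = -0.03867, F(0.7) = 0.06959
t2 = 0.70000 − 0.06959·(0.70000 − 0.80000) / (0.06959 − (-0.03867)) = 0.70000 − (-0.00696)/(0.10826) = 0.76428

0.764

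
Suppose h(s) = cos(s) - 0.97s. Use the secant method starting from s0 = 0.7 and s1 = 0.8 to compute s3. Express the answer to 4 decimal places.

h(0.7) = 0.085842, h(0.8) = -0.079293
s2 = 0.800000 − (-0.079293)·(0.800000 − 0.700000) / (-0.079293 − 0.085842) = 0.800000 − (-0.007929)/(-0.165135) = 0.751983
h(0.751983) = 0.000912
s3 = 0.751983 − 0.000912·(0.751983 − 0.800000) / (0.000912 − (-0.079293)) = 0.751983 − (-0.000044)/(0.080206) = 0.752529

0.7525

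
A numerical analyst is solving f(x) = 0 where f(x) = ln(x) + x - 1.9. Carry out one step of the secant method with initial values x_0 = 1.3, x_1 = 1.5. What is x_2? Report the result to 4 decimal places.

f(1.3) = -0.337636, f(1.5) = 0.005465
x_2 = 1.500000 − 0.005465·(1.500000 − 1.300000) / (0.005465 − (-0.337636)) = 1.500000 − (0.001093)/(0.343101) = 1.496814

1.4968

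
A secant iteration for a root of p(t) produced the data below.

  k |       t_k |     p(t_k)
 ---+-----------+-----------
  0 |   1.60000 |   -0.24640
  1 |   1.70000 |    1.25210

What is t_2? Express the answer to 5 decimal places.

1.61644

t_2 = 1.70000 − 1.25210·(1.70000 − 1.60000) / (1.25210 − (-0.24640))
   = 1.70000 − (0.1252100)/(1.4985000) = 1.6164431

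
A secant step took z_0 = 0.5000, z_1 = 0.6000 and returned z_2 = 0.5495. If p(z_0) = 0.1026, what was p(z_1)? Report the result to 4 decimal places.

The secant line through (0.5000, 0.1026) and (0.6000, p(z_1)) crosses zero at z_2 = 0.5495.
So (0.5000, 0.1026), (0.6000, p(z_1)), (0.5495, 0) are collinear:
p(z_1) = 0.1026 · (0.6000 − 0.5495) / (0.5000 − 0.5495) = 0.1026 · (0.050500)/(-0.049500) = -0.104673

-0.1047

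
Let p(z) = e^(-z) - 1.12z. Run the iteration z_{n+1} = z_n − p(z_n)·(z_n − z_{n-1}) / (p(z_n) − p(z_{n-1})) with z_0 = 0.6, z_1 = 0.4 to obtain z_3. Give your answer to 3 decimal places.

p(0.6) = -0.12319, p(0.4) = 0.22232
z_2 = 0.40000 − 0.22232·(0.40000 − 0.60000) / (0.22232 − (-0.12319)) = 0.40000 − (-0.04446)/(0.34551) = 0.52869
p(0.52869) = -0.00276
z_3 = 0.52869 − (-0.00276)·(0.52869 − 0.40000) / (-0.00276 − 0.22232) = 0.52869 − (-0.00036)/(-0.22508) = 0.52711

0.527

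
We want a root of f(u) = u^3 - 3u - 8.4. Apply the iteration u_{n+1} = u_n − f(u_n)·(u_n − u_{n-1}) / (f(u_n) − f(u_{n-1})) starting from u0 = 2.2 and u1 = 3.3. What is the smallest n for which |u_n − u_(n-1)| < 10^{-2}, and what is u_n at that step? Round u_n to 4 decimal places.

n = 5, u_n = 2.5173

f(2.2) = -4.352000, f(3.3) = 17.637000
u2 = 3.300000 − 17.637000·(1.100000)/(21.989000) = 2.417709;  |Δ| = 0.882291
f(2.417709) = -1.520854
u3 = 2.417709 − (-1.520854)·(-0.882291)/(-19.157854) = 2.487750;  |Δ| = 0.070041
f(2.487750) = -0.466815
u4 = 2.487750 − (-0.466815)·(0.070041)/(1.054039) = 2.518770;  |Δ| = 0.031020
f(2.518770) = 0.023274
u5 = 2.518770 − 0.023274·(0.031020)/(0.490090) = 2.517297;  |Δ| = 0.001473
|u5 − u4| = 0.001473 < 10^{-2}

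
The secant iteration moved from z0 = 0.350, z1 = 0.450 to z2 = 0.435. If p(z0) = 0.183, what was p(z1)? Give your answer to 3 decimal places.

-0.032

The secant line through (0.350, 0.183) and (0.450, p(z1)) crosses zero at z2 = 0.435.
So (0.350, 0.183), (0.450, p(z1)), (0.435, 0) are collinear:
p(z1) = 0.183 · (0.450 − 0.435) / (0.350 − 0.435) = 0.183 · (0.01500)/(-0.08500) = -0.03229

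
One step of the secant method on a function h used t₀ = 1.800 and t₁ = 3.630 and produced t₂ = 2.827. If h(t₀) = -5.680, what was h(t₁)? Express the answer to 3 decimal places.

4.441

The secant line through (1.800, -5.680) and (3.630, h(t₁)) crosses zero at t₂ = 2.827.
So (1.800, -5.680), (3.630, h(t₁)), (2.827, 0) are collinear:
h(t₁) = -5.680 · (3.630 − 2.827) / (1.800 − 2.827) = -5.680 · (0.80300)/(-1.02700) = 4.44113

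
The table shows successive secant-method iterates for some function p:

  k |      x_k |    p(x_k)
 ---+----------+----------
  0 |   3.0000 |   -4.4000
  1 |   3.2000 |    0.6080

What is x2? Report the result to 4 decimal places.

x2 = 3.2000 − 0.6080·(3.2000 − 3.0000) / (0.6080 − (-4.4000))
   = 3.2000 − (0.121600)/(5.008000) = 3.175719

3.1757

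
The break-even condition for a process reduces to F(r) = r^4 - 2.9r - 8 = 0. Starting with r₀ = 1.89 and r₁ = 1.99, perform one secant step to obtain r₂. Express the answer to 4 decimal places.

1.9174

F(1.89) = -0.721102, F(1.99) = 1.911392
r₂ = 1.990000 − 1.911392·(1.990000 − 1.890000) / (1.911392 − (-0.721102)) = 1.990000 − (0.191139)/(2.632494) = 1.917392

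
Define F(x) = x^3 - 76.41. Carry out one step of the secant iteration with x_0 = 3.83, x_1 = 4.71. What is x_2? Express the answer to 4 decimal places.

F(3.83) = -20.228113, F(4.71) = 28.077111
x_2 = 4.710000 − 28.077111·(4.710000 − 3.830000) / (28.077111 − (-20.228113)) = 4.710000 − (24.707858)/(48.305224) = 4.198505

4.1985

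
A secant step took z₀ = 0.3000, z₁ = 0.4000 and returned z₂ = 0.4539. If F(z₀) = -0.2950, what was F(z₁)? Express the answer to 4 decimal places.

The secant line through (0.3000, -0.2950) and (0.4000, F(z₁)) crosses zero at z₂ = 0.4539.
So (0.3000, -0.2950), (0.4000, F(z₁)), (0.4539, 0) are collinear:
F(z₁) = -0.2950 · (0.4000 − 0.4539) / (0.3000 − 0.4539) = -0.2950 · (-0.053900)/(-0.153900) = -0.103317

-0.1033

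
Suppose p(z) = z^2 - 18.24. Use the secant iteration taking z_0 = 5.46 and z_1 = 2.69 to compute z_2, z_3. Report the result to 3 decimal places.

4.040, 4.325

p(5.46) = 11.57160, p(2.69) = -11.00390
z_2 = 2.69000 − (-11.00390)·(2.69000 − 5.46000) / (-11.00390 − 11.57160) = 2.69000 − (30.48080)/(-22.57550) = 4.04017
p(4.04017) = -1.91701
z_3 = 4.04017 − (-1.91701)·(4.04017 − 2.69000) / (-1.91701 − (-11.00390)) = 4.04017 − (-2.58830)/(9.08689) = 4.32501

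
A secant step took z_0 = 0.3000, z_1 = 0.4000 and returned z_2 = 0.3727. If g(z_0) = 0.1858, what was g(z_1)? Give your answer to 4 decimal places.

-0.0698

The secant line through (0.3000, 0.1858) and (0.4000, g(z_1)) crosses zero at z_2 = 0.3727.
So (0.3000, 0.1858), (0.4000, g(z_1)), (0.3727, 0) are collinear:
g(z_1) = 0.1858 · (0.4000 − 0.3727) / (0.3000 − 0.3727) = 0.1858 · (0.027300)/(-0.072700) = -0.069771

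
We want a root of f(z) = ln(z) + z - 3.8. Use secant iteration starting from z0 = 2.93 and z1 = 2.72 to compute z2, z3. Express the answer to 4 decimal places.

f(2.93) = 0.205002, f(2.72) = -0.079368
z2 = 2.720000 − (-0.079368)·(2.720000 − 2.930000) / (-0.079368 − 0.205002) = 2.720000 − (0.016667)/(-0.284371) = 2.778611
f(2.778611) = 0.000562
z3 = 2.778611 − 0.000562·(2.778611 − 2.720000) / (0.000562 − (-0.079368)) = 2.778611 − (0.000033)/(0.079931) = 2.778199

2.7786, 2.7782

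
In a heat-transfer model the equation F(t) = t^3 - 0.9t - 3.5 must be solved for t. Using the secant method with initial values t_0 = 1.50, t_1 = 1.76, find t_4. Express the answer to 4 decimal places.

F(1.50) = -1.475000, F(1.76) = 0.367776
t_2 = 1.760000 − 0.367776·(1.760000 − 1.500000) / (0.367776 − (-1.475000)) = 1.760000 − (0.095622)/(1.842776) = 1.708110
F(1.708110) = -0.053650
t_3 = 1.708110 − (-0.053650)·(1.708110 − 1.760000) / (-0.053650 − 0.367776) = 1.708110 − (0.002784)/(-0.421426) = 1.714716
F(1.714716) = -0.001550
t_4 = 1.714716 − (-0.001550)·(1.714716 − 1.708110) / (-0.001550 − (-0.053650)) = 1.714716 − (-0.000010)/(0.052099) = 1.714912

1.7149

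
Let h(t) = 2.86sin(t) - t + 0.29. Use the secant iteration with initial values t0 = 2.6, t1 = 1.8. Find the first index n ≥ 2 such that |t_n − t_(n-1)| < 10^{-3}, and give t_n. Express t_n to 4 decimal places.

n = 5, t_n = 2.3416

h(2.6) = -0.835666, h(1.8) = 1.275204
t2 = 1.800000 − 1.275204·(-0.800000)/(2.110870) = 2.283290;  |Δ| = 0.483290
h(2.283290) = 0.170968
t3 = 2.283290 − 0.170968·(0.483290)/(-1.104236) = 2.358118;  |Δ| = 0.074828
h(2.358118) = -0.049686
t4 = 2.358118 − (-0.049686)·(0.074828)/(-0.220655) = 2.341269;  |Δ| = 0.016849
h(2.341269) = 0.001016
t5 = 2.341269 − 0.001016·(-0.016849)/(0.050702) = 2.341606;  |Δ| = 0.000337
|t5 − t4| = 0.000337 < 10^{-3}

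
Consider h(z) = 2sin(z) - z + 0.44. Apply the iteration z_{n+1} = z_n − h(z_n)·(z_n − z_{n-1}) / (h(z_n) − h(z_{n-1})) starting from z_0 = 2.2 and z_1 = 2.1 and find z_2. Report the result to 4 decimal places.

2.1317

h(2.2) = -0.143007, h(2.1) = 0.066419
z_2 = 2.100000 − 0.066419·(2.100000 − 2.200000) / (0.066419 − (-0.143007)) = 2.100000 − (-0.006642)/(0.209426) = 2.131715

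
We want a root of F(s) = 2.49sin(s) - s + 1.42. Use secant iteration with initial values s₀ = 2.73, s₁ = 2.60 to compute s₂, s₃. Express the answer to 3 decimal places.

2.632, 2.633

F(2.73) = -0.31383, F(2.60) = 0.10360
s₂ = 2.60000 − 0.10360·(2.60000 − 2.73000) / (0.10360 − (-0.31383)) = 2.60000 − (-0.01347)/(0.41743) = 2.63226
F(2.63226) = 0.00184
s₃ = 2.63226 − 0.00184·(2.63226 − 2.60000) / (0.00184 − 0.10360) = 2.63226 − (0.00006)/(-0.10176) = 2.63285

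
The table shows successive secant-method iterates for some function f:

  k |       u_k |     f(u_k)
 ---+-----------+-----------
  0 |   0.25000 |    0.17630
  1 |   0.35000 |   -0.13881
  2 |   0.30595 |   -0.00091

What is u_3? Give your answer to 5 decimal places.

0.30566

u_3 = 0.30595 − (-0.00091)·(0.30595 − 0.35000) / (-0.00091 − (-0.13881))
   = 0.30595 − (0.0000401)/(0.1379000) = 0.3056593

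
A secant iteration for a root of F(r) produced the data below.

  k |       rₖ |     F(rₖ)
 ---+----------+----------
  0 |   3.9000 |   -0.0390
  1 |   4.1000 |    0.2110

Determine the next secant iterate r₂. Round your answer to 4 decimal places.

r₂ = 4.1000 − 0.2110·(4.1000 − 3.9000) / (0.2110 − (-0.0390))
   = 4.1000 − (0.042200)/(0.250000) = 3.931200

3.9312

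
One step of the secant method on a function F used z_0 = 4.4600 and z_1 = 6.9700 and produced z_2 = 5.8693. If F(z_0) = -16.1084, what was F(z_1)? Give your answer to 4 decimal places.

12.5811

The secant line through (4.4600, -16.1084) and (6.9700, F(z_1)) crosses zero at z_2 = 5.8693.
So (4.4600, -16.1084), (6.9700, F(z_1)), (5.8693, 0) are collinear:
F(z_1) = -16.1084 · (6.9700 − 5.8693) / (4.4600 − 5.8693) = -16.1084 · (1.100700)/(-1.409300) = 12.581080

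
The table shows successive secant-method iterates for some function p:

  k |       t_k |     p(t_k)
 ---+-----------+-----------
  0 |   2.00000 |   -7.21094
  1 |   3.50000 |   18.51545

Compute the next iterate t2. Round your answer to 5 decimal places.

2.42044

t2 = 3.50000 − 18.51545·(3.50000 − 2.00000) / (18.51545 − (-7.21094))
   = 3.50000 − (27.7731750)/(25.7263900) = 2.4204403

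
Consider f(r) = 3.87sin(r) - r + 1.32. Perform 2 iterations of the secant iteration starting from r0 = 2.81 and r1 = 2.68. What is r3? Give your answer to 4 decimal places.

f(2.81) = -0.230124, f(2.68) = 0.363600
r2 = 2.680000 − 0.363600·(2.680000 − 2.810000) / (0.363600 − (-0.230124)) = 2.680000 − (-0.047268)/(0.593724) = 2.759613
f(2.759613) = 0.002962
r3 = 2.759613 − 0.002962·(2.759613 − 2.680000) / (0.002962 − 0.363600) = 2.759613 − (0.000236)/(-0.360637) = 2.760267

2.7603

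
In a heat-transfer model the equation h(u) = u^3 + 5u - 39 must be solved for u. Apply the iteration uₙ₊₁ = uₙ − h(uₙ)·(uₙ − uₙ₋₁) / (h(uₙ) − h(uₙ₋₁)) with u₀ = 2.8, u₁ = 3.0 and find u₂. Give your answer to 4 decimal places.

h(2.8) = -3.048000, h(3.0) = 3.000000
u₂ = 3.000000 − 3.000000·(3.000000 − 2.800000) / (3.000000 − (-3.048000)) = 3.000000 − (0.600000)/(6.048000) = 2.900794

2.9008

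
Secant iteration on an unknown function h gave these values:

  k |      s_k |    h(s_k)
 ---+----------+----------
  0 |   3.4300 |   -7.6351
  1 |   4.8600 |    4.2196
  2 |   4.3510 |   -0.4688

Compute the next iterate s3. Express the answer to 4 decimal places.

4.4019

s3 = 4.3510 − (-0.4688)·(4.3510 − 4.8600) / (-0.4688 − 4.2196)
   = 4.3510 − (0.238619)/(-4.688400) = 4.401896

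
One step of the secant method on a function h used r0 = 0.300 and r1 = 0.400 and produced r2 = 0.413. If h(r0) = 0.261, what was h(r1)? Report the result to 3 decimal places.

The secant line through (0.300, 0.261) and (0.400, h(r1)) crosses zero at r2 = 0.413.
So (0.300, 0.261), (0.400, h(r1)), (0.413, 0) are collinear:
h(r1) = 0.261 · (0.400 − 0.413) / (0.300 − 0.413) = 0.261 · (-0.01300)/(-0.11300) = 0.03003

0.030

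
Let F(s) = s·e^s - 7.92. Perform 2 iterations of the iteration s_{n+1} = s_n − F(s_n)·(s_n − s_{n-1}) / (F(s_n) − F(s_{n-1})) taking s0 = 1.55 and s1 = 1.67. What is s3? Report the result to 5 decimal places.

F(1.55) = -0.6172212, F(1.67) = 0.9513202
s2 = 1.6700000 − 0.9513202·(1.6700000 − 1.5500000) / (0.9513202 − (-0.6172212)) = 1.6700000 − (0.1141584)/(1.5685414) = 1.5972200
F(1.5972200) = -0.0308797
s3 = 1.5972200 − (-0.0308797)·(1.5972200 − 1.6700000) / (-0.0308797 − 0.9513202) = 1.5972200 − (0.0022474)/(-0.9821999) = 1.5995082

1.59951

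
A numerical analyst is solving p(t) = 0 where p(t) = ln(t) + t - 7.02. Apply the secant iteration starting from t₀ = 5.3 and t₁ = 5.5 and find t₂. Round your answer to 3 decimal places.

5.344

p(5.3) = -0.05229, p(5.5) = 0.18475
t₂ = 5.50000 − 0.18475·(5.50000 − 5.30000) / (0.18475 − (-0.05229)) = 5.50000 − (0.03695)/(0.23704) = 5.34412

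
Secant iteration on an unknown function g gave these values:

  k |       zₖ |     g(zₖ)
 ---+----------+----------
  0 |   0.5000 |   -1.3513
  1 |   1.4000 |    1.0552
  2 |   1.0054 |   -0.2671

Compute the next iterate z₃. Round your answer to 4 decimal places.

1.0851

z₃ = 1.0054 − (-0.2671)·(1.0054 − 1.4000) / (-0.2671 − 1.0552)
   = 1.0054 − (0.105398)/(-1.322300) = 1.085108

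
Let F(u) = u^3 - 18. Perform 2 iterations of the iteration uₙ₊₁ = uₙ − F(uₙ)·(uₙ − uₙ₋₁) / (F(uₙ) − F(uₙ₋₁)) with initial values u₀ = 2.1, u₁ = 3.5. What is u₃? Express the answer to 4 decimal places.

F(2.1) = -8.739000, F(3.5) = 24.875000
u₂ = 3.500000 − 24.875000·(3.500000 − 2.100000) / (24.875000 − (-8.739000)) = 3.500000 − (34.825000)/(33.614000) = 2.463973
F(2.463973) = -3.040812
u₃ = 2.463973 − (-3.040812)·(2.463973 − 3.500000) / (-3.040812 − 24.875000) = 2.463973 − (3.150362)/(-27.915812) = 2.576826

2.5768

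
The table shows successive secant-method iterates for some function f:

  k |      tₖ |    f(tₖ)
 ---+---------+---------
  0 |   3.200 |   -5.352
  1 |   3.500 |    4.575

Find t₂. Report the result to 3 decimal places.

3.362

t₂ = 3.500 − 4.575·(3.500 − 3.200) / (4.575 − (-5.352))
   = 3.500 − (1.37250)/(9.92700) = 3.36174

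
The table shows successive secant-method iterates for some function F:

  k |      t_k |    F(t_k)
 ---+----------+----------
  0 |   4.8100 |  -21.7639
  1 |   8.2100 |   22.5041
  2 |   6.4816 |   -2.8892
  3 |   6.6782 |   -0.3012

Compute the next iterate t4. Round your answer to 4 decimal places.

t4 = 6.6782 − (-0.3012)·(6.6782 − 6.4816) / (-0.3012 − (-2.8892))
   = 6.6782 − (-0.059216)/(2.588000) = 6.701081

6.7011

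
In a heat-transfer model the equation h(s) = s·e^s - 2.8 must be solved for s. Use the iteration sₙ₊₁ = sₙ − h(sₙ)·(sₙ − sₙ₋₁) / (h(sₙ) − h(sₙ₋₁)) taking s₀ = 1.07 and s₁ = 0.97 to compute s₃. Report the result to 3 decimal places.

1.015

h(1.07) = 0.31946, h(0.97) = -0.24119
s₂ = 0.97000 − (-0.24119)·(0.97000 − 1.07000) / (-0.24119 − 0.31946) = 0.97000 − (0.02412)/(-0.56065) = 1.01302
h(1.01302) = -0.01024
s₃ = 1.01302 − (-0.01024)·(1.01302 − 0.97000) / (-0.01024 − (-0.24119)) = 1.01302 − (-0.00044)/(0.23096) = 1.01493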